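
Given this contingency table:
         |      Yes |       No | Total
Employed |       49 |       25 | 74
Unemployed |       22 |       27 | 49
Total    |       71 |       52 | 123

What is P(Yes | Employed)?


P(Yes | Employed) = 49/(49+25) = 49/74

P(Yes|Employed) = 49/74 ≈ 66.22%


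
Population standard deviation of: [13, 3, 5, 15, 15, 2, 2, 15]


Mean = 70/8 = 35/4
  (13-35/4)²=289/16
  (3-35/4)²=529/16
  (5-35/4)²=225/16
  (15-35/4)²=625/16
  (15-35/4)²=625/16
  (2-35/4)²=729/16
  (2-35/4)²=729/16
  (15-35/4)²=625/16
Σ(x-μ)² = 547/2
σ² = (547/2)/8 = 547/16

σ = √(547/16) ≈ 5.8470


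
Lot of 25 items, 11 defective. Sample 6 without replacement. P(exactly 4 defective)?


Hypergeometric: C(11,4)×C(14,2)/C(25,6)
= 330×91/177100 = 39/230

P(X=4) = 39/230 ≈ 16.96%


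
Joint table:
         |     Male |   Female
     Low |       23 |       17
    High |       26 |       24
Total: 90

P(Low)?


P(Low) = (23+17)/90 = 40/90 = 4/9

P(Low) = 4/9 ≈ 44.44%


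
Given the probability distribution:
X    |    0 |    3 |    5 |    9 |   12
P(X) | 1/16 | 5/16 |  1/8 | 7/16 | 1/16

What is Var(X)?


E[X] = 25/4
E[X²] = 403/8
Var(X) = E[X²] - (E[X])² = 403/8 - 625/16 = 181/16

Var(X) = 181/16 ≈ 11.3125


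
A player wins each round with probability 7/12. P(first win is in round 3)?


Geometric: P(X=3) = (1-p)^(k-1)×p = (5/12)^2×7/12 = 175/1728

P(X=3) = 175/1728 ≈ 10.13%


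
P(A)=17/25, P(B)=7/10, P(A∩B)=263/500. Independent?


P(A)×P(B) = 119/250
P(A∩B) = 263/500
Not equal → NOT independent

No, not independent


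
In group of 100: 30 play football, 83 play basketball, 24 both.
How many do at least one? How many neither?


|A∪B| = 30+83-24 = 89
Neither = 100-89 = 11

At least one: 89; Neither: 11


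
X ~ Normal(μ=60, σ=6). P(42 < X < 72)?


z₁=(42-60)/6=-3.0, z₂=(72-60)/6=2.0
P = Φ(2.0) - Φ(-3.0) = 0.977250 - 0.001350 = 0.975900 ≈ 0.9759

P(42 < X < 72) ≈ 0.9759


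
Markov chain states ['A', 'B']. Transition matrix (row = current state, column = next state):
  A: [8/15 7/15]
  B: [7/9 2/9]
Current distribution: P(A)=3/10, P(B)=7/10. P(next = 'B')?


P(next=B) = Σᵢ P(now=i)×P(i→B)
= 3/10×7/15 + 7/10×2/9
= 7/50 + 7/45 = 133/450

P = 133/450 ≈ 0.2956


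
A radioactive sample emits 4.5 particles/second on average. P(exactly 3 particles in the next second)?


Poisson(λ=4.5): P(X=3) = e^(-λ)×λ^k/k!
= e^(-4.5) × 4.5^3 / 3!
≈ 0.01110899654 × 91.125 / 6 ≈ 0.168718

P(X=3) ≈ 0.168718 ≈ 16.87%


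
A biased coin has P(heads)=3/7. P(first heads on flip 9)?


Geometric: P(X=9) = (1-p)^(k-1)×p = (4/7)^8×3/7 = 196608/40353607

P(X=9) = 196608/40353607 ≈ 0.49%


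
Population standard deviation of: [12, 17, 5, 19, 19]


Mean = 72/5
  (12-72/5)²=144/25
  (17-72/5)²=169/25
  (5-72/5)²=2209/25
  (19-72/5)²=529/25
  (19-72/5)²=529/25
Σ(x-μ)² = 716/5
σ² = (716/5)/5 = 716/25

σ = √(716/25) ≈ 5.3516


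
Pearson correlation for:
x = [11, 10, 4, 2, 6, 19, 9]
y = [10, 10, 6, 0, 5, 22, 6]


n=7, Σx=61, Σy=59, Σxy=736, Σx²=719, Σy²=781
r = (7×736 - 61×59)/√((7×719 - 61²)(7×781 - 59²))
= 1553/√(1312×1986) = 1553/√2605632 ≈ 1553/1614.1970 ≈ 0.9621

r ≈ 0.9621


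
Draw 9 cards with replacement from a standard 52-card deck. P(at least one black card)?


P(not a black card) = 26/52 = 1/2
P(none in 9 draws) = (1/2)^9 = 1/512
P(≥1 black card) = 1 - 1/512 = 511/512

P = 511/512 ≈ 99.80%


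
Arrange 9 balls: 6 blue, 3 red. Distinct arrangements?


9!/(6!×3!) = 84

84


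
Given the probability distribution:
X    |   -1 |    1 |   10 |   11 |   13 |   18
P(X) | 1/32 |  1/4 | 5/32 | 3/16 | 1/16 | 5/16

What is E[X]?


E[X] = Σ x·P(X=x)
= (-1)×(1/32) + (1)×(1/4) + (10)×(5/32) + (11)×(3/16) + (13)×(1/16) + (18)×(5/16)
= 329/32

E[X] = 329/32


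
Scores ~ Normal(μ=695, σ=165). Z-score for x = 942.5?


z = (x - μ)/σ = (942.5 - 695)/165 = 1.5

z = 1.5


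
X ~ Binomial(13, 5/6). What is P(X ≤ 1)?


P(X ≤ 1) = Σ P(X=i) for i=0..1
P(X=0) = 1/13060694016
P(X=1) = 65/13060694016
Sum = 11/2176782336

P(X ≤ 1) = 11/2176782336 ≈ 0.00%


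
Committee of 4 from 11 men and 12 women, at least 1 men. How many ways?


Count by #men:
  1M,3W: C(11,1)×C(12,3)=2420
  2M,2W: C(11,2)×C(12,2)=3630
  3M,1W: C(11,3)×C(12,1)=1980
  4M,0W: C(11,4)×C(12,0)=330
Total = 8360

8360


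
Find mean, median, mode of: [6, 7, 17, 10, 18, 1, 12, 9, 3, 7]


Sorted: [1, 3, 6, 7, 7, 9, 10, 12, 17, 18]
Mean = 90/10 = 9
Median = 8
Freq: {6: 1, 7: 2, 17: 1, 10: 1, 18: 1, 1: 1, 12: 1, 9: 1, 3: 1}
Mode: [7]

Mean=9, Median=8, Mode=7


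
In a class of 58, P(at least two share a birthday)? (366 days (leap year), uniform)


P(all different) = Π(366-i)/366 for i=0..57
= 0.008451
P(match) = 1 - 0.008451 = 0.991549

P ≈ 0.9915 ≈ 99.15%


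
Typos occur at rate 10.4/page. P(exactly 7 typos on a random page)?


Poisson(λ=10.4): P(X=7) = e^(-λ)×λ^k/k!
= e^(-10.4) × 10.4^7 / 7!
≈ 3.043248301e-05 × 13159317.7924 / 5040 ≈ 0.079458

P(X=7) ≈ 0.079458 ≈ 7.95%


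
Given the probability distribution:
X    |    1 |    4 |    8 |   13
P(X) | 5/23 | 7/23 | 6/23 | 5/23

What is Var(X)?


E[X] = 146/23
E[X²] = 1346/23
Var(X) = E[X²] - (E[X])² = 1346/23 - 21316/529 = 9642/529

Var(X) = 9642/529 ≈ 18.2268


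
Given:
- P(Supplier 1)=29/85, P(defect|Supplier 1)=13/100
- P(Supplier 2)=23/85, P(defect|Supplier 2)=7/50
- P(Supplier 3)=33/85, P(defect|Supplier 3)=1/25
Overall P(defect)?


P(B) = Σ P(B|Aᵢ)×P(Aᵢ)
  13/100×29/85 = 377/8500
  7/50×23/85 = 161/4250
  1/25×33/85 = 33/2125
Sum = 831/8500

P(defect) = 831/8500 ≈ 9.78%


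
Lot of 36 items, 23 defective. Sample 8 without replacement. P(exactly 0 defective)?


Hypergeometric: C(23,0)×C(13,8)/C(36,8)
= 1×1287/30260340 = 13/305660

P(X=0) = 13/305660 ≈ 0.00%


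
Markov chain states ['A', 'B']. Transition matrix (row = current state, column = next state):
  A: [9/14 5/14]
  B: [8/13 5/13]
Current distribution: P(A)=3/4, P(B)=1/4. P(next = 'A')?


P(next=A) = Σᵢ P(now=i)×P(i→A)
= 3/4×9/14 + 1/4×8/13
= 27/56 + 2/13 = 463/728

P = 463/728 ≈ 0.6360


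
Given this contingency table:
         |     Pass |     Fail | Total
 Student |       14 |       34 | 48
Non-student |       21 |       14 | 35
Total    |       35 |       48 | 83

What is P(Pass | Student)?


P(Pass | Student) = 14/(14+34) = 14/48 = 7/24

P(Pass|Student) = 7/24 ≈ 29.17%


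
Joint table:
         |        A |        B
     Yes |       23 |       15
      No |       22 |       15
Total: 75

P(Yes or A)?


P(Yes∨A) = P(Yes) + P(A) - P(Yes∧A)
= (38 + 45 - 23)/75 = 60/75 = 4/5

P = 4/5 ≈ 80.00%


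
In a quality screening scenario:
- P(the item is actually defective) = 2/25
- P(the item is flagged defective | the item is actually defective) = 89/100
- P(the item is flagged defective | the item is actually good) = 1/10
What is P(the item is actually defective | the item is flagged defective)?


Using Bayes' theorem:
P(A|B) = P(B|A)·P(A) / P(B)

P(the item is flagged defective) = 89/100 × 2/25 + 1/10 × 23/25
= 89/1250 + 23/250 = 102/625

P(the item is actually defective|the item is flagged defective) = (89/1250) / (102/625) = 89/204

P(the item is actually defective|the item is flagged defective) = 89/204 ≈ 43.63%


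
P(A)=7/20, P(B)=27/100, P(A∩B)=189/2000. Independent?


P(A)×P(B) = 189/2000
P(A∩B) = 189/2000
Equal ✓ → Independent

Yes, independent


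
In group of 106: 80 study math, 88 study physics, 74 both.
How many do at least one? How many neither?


|A∪B| = 80+88-74 = 94
Neither = 106-94 = 12

At least one: 94; Neither: 12


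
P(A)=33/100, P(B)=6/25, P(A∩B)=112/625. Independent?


P(A)×P(B) = 99/1250
P(A∩B) = 112/625
Not equal → NOT independent

No, not independent


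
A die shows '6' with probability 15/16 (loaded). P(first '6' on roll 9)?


Geometric: P(X=9) = (1-p)^(k-1)×p = (1/16)^8×15/16 = 15/68719476736

P(X=9) = 15/68719476736 ≈ 0.00%


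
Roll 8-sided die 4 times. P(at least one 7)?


P(no 7)^4 = (7/8)^4 = 2401/4096
P(≥1) = 1 - 2401/4096 = 1695/4096

P = 1695/4096 ≈ 41.38%


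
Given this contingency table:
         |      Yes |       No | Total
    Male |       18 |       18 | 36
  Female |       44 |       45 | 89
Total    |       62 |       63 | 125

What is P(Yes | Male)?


P(Yes | Male) = 18/(18+18) = 18/36 = 1/2

P(Yes|Male) = 1/2 ≈ 50.00%


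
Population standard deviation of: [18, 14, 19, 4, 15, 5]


Mean = 75/6 = 25/2
  (18-25/2)²=121/4
  (14-25/2)²=9/4
  (19-25/2)²=169/4
  (4-25/2)²=289/4
  (15-25/2)²=25/4
  (5-25/2)²=225/4
Σ(x-μ)² = 419/2
σ² = (419/2)/6 = 419/12

σ = √(419/12) ≈ 5.9090


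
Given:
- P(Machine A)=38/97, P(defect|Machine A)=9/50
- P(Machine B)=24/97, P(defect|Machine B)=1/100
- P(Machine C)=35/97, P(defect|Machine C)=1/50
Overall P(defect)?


P(B) = Σ P(B|Aᵢ)×P(Aᵢ)
  9/50×38/97 = 171/2425
  1/100×24/97 = 6/2425
  1/50×35/97 = 7/970
Sum = 389/4850

P(defect) = 389/4850 ≈ 8.02%


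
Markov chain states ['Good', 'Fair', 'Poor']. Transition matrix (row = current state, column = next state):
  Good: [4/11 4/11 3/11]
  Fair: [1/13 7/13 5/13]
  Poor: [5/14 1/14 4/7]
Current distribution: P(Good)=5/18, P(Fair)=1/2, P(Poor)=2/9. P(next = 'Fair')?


P(next=Fair) = Σᵢ P(now=i)×P(i→Fair)
= 5/18×4/11 + 1/2×7/13 + 2/9×1/14
= 10/99 + 7/26 + 1/63 = 773/2002

P = 773/2002 ≈ 0.3861


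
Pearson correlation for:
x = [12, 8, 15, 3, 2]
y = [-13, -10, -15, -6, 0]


n=5, Σx=40, Σy=-44, Σxy=-479, Σx²=446, Σy²=530
r = (5×(-479) - 40×(-44))/√((5×446 - 40²)(5×530 - (-44)²))
= -635/√(630×714) = -635/√449820 ≈ -635/670.6862 ≈ -0.9468

r ≈ -0.9468


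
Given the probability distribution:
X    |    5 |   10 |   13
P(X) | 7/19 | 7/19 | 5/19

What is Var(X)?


E[X] = 170/19
E[X²] = 1720/19
Var(X) = E[X²] - (E[X])² = 1720/19 - 28900/361 = 3780/361

Var(X) = 3780/361 ≈ 10.4709


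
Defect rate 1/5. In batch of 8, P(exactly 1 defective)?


Binomial: P(X=1) = C(8,1)×p^1×(1-p)^7
= 8 × 1/5 × 16384/78125 = 131072/390625

P(X=1) = 131072/390625 ≈ 33.55%


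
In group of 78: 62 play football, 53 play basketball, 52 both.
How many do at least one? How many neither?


|A∪B| = 62+53-52 = 63
Neither = 78-63 = 15

At least one: 63; Neither: 15


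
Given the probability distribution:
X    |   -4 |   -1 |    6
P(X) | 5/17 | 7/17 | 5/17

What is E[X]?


E[X] = Σ x·P(X=x)
= (-4)×(5/17) + (-1)×(7/17) + (6)×(5/17)
= 3/17

E[X] = 3/17


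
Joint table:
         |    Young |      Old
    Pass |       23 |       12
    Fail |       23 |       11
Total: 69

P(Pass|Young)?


P(Pass|Young) = 23/(23+23) = 23/46 = 1/2

P = 1/2 ≈ 50.00%


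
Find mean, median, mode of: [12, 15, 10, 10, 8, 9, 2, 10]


Sorted: [2, 8, 9, 10, 10, 10, 12, 15]
Mean = 76/8 = 19/2
Median = 10
Freq: {12: 1, 15: 1, 10: 3, 8: 1, 9: 1, 2: 1}
Mode: [10]

Mean=19/2, Median=10, Mode=10


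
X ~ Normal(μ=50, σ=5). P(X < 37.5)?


z = (37.5-50)/5 = -2.5
P(Z < -2.5) = 0.0062

P(X < 37.5) ≈ 0.0062


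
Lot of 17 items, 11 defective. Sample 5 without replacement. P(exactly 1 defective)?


Hypergeometric: C(11,1)×C(6,4)/C(17,5)
= 11×15/6188 = 165/6188

P(X=1) = 165/6188 ≈ 2.67%


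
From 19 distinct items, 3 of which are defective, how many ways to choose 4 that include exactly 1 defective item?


Choose 1 of the 3 defective items and 3 of the other 16 items:
C(3,1)×C(16,3) = 3×560 = 1680

1680


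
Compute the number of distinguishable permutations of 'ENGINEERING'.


Letters: 11, freq: {'E': 3, 'N': 3, 'G': 2, 'I': 2, 'R': 1}
11!/(3!×3!×2!×2!×1!) = 39916800/144 = 277200

277200


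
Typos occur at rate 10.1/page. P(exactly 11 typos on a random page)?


Poisson(λ=10.1): P(X=11) = e^(-λ)×λ^k/k!
= e^(-10.1) × 10.1^11 / 11!
≈ 4.107955523e-05 × 111566834667 / 39916800 ≈ 0.114817

P(X=11) ≈ 0.114817 ≈ 11.48%


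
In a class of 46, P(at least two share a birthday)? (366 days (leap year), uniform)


P(all different) = Π(366-i)/366 for i=0..45
= 0.052187
P(match) = 1 - 0.052187 = 0.947813

P ≈ 0.9478 ≈ 94.78%


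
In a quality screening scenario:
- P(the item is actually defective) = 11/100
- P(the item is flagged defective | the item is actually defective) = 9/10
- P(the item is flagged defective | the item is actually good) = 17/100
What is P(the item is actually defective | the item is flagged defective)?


Using Bayes' theorem:
P(A|B) = P(B|A)·P(A) / P(B)

P(the item is flagged defective) = 9/10 × 11/100 + 17/100 × 89/100
= 99/1000 + 1513/10000 = 2503/10000

P(the item is actually defective|the item is flagged defective) = (99/1000) / (2503/10000) = 990/2503

P(the item is actually defective|the item is flagged defective) = 990/2503 ≈ 39.55%


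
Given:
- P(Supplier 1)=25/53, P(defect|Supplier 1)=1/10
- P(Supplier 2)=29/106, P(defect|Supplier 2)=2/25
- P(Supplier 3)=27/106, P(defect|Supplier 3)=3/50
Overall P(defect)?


P(B) = Σ P(B|Aᵢ)×P(Aᵢ)
  1/10×25/53 = 5/106
  2/25×29/106 = 29/1325
  3/50×27/106 = 81/5300
Sum = 447/5300

P(defect) = 447/5300 ≈ 8.43%


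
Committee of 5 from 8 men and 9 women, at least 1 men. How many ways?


Count by #men:
  1M,4W: C(8,1)×C(9,4)=1008
  2M,3W: C(8,2)×C(9,3)=2352
  3M,2W: C(8,3)×C(9,2)=2016
  4M,1W: C(8,4)×C(9,1)=630
  5M,0W: C(8,5)×C(9,0)=56
Total = 6062

6062


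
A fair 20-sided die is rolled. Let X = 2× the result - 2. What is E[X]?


E[die] = (1+20)/2 = 21/2
E[X] = 2×21/2 - 2 = 19

E[X] = 19


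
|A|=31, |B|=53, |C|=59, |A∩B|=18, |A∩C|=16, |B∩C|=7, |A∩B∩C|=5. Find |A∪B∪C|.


|A∪B∪C| = 31+53+59-18-16-7+5 = 107

|A∪B∪C| = 107


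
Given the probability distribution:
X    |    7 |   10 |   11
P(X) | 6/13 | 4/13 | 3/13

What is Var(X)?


E[X] = 115/13
E[X²] = 1057/13
Var(X) = E[X²] - (E[X])² = 1057/13 - 13225/169 = 516/169

Var(X) = 516/169 ≈ 3.0533


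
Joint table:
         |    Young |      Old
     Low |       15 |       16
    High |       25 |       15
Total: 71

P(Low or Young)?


P(Low∨Young) = P(Low) + P(Young) - P(Low∧Young)
= (31 + 40 - 15)/71 = 56/71

P = 56/71 ≈ 78.87%


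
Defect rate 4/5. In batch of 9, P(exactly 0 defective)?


Binomial: P(X=0) = C(9,0)×p^0×(1-p)^9
= 1 × 1 × 1/1953125 = 1/1953125

P(X=0) = 1/1953125 ≈ 0.00%


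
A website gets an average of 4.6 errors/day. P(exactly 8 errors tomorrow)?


Poisson(λ=4.6): P(X=8) = e^(-λ)×λ^k/k!
= e^(-4.6) × 4.6^8 / 8!
≈ 0.01005183574 × 200476.122319 / 40320 ≈ 0.049979

P(X=8) ≈ 0.049979 ≈ 5.00%


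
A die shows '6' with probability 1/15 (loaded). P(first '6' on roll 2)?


Geometric: P(X=2) = (1-p)^(k-1)×p = (14/15)^1×1/15 = 14/225

P(X=2) = 14/225 ≈ 6.22%


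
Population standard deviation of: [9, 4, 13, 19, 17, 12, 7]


Mean = 81/7
  (9-81/7)²=324/49
  (4-81/7)²=2809/49
  (13-81/7)²=100/49
  (19-81/7)²=2704/49
  (17-81/7)²=1444/49
  (12-81/7)²=9/49
  (7-81/7)²=1024/49
Σ(x-μ)² = 1202/7
σ² = (1202/7)/7 = 1202/49

σ = √(1202/49) ≈ 4.9528


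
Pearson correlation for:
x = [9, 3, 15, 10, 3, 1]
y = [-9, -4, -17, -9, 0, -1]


n=6, Σx=41, Σy=-40, Σxy=-439, Σx²=425, Σy²=468
r = (6×(-439) - 41×(-40))/√((6×425 - 41²)(6×468 - (-40)²))
= -994/√(869×1208) = -994/√1049752 ≈ -994/1024.5741 ≈ -0.9702

r ≈ -0.9702


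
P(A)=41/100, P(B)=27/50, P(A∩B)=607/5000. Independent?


P(A)×P(B) = 1107/5000
P(A∩B) = 607/5000
Not equal → NOT independent

No, not independent


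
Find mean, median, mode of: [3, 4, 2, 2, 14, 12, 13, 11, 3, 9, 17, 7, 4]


Sorted: [2, 2, 3, 3, 4, 4, 7, 9, 11, 12, 13, 14, 17]
Mean = 101/13
Median = 7
Freq: {3: 2, 4: 2, 2: 2, 14: 1, 12: 1, 13: 1, 11: 1, 9: 1, 17: 1, 7: 1}
Mode: [2, 3, 4]

Mean=101/13, Median=7, Mode=[2, 3, 4]


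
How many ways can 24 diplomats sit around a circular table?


Circular arrangements of 24 distinct objects: fix one position to break rotational symmetry.
(n-1)! = 23! = 25852016738884976640000

25852016738884976640000


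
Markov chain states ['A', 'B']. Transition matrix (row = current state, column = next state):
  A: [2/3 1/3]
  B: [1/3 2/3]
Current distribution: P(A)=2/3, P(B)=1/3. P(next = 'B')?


P(next=B) = Σᵢ P(now=i)×P(i→B)
= 2/3×1/3 + 1/3×2/3
= 2/9 + 2/9 = 4/9

P = 4/9 ≈ 0.4444


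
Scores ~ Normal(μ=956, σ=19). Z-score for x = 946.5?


z = (x - μ)/σ = (946.5 - 956)/19 = -0.5

z = -0.5


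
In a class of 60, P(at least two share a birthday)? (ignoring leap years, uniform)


P(all different) = Π(365-i)/365 for i=0..59
= 0.005877
P(match) = 1 - 0.005877 = 0.994123

P ≈ 0.9941 ≈ 99.41%


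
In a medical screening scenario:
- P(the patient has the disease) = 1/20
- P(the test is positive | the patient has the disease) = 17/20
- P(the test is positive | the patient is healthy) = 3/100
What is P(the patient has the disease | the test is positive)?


Using Bayes' theorem:
P(A|B) = P(B|A)·P(A) / P(B)

P(the test is positive) = 17/20 × 1/20 + 3/100 × 19/20
= 17/400 + 57/2000 = 71/1000

P(the patient has the disease|the test is positive) = (17/400) / (71/1000) = 85/142

P(the patient has the disease|the test is positive) = 85/142 ≈ 59.86%


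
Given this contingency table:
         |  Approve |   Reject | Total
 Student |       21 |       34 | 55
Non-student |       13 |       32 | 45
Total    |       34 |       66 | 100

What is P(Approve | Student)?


P(Approve | Student) = 21/(21+34) = 21/55

P(Approve|Student) = 21/55 ≈ 38.18%


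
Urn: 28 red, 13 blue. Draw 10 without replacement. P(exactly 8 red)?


Hypergeometric: C(28,8)×C(13,2)/C(41,10)
= 3108105×78/1121099408 = 847665/3919928

P(X=8) = 847665/3919928 ≈ 21.62%


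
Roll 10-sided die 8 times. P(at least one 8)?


P(no 8)^8 = (9/10)^8 = 43046721/100000000
P(≥1) = 1 - 43046721/100000000 = 56953279/100000000

P = 56953279/100000000 ≈ 56.95%


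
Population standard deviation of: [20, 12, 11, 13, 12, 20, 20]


Mean = 108/7
  (20-108/7)²=1024/49
  (12-108/7)²=576/49
  (11-108/7)²=961/49
  (13-108/7)²=289/49
  (12-108/7)²=576/49
  (20-108/7)²=1024/49
  (20-108/7)²=1024/49
Σ(x-μ)² = 782/7
σ² = (782/7)/7 = 782/49

σ = √(782/49) ≈ 3.9949


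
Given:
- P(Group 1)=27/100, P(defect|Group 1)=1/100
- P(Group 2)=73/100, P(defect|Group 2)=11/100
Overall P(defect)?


P(B) = Σ P(B|Aᵢ)×P(Aᵢ)
  1/100×27/100 = 27/10000
  11/100×73/100 = 803/10000
Sum = 83/1000

P(defect) = 83/1000 ≈ 8.30%


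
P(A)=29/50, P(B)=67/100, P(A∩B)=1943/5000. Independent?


P(A)×P(B) = 1943/5000
P(A∩B) = 1943/5000
Equal ✓ → Independent

Yes, independent


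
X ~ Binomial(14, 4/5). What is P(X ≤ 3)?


P(X ≤ 3) = Σ P(X=i) for i=0..3
P(X=0) = 1/6103515625
P(X=1) = 56/6103515625
P(X=2) = 1456/6103515625
P(X=3) = 23296/6103515625
Sum = 24809/6103515625

P(X ≤ 3) = 24809/6103515625 ≈ 0.00%


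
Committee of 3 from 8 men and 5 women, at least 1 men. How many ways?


Count by #men:
  1M,2W: C(8,1)×C(5,2)=80
  2M,1W: C(8,2)×C(5,1)=140
  3M,0W: C(8,3)×C(5,0)=56
Total = 276

276


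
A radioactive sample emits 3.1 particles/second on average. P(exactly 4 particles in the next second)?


Poisson(λ=3.1): P(X=4) = e^(-λ)×λ^k/k!
= e^(-3.1) × 3.1^4 / 4!
≈ 0.04504920239 × 92.3521 / 24 ≈ 0.173350

P(X=4) ≈ 0.173350 ≈ 17.33%


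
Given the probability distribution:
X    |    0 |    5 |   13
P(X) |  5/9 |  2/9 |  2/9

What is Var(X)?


E[X] = 4
E[X²] = 388/9
Var(X) = E[X²] - (E[X])² = 388/9 - 16 = 244/9

Var(X) = 244/9 ≈ 27.1111


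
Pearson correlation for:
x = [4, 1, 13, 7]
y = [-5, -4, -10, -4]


n=4, Σx=25, Σy=-23, Σxy=-182, Σx²=235, Σy²=157
r = (4×(-182) - 25×(-23))/√((4×235 - 25²)(4×157 - (-23)²))
= -153/√(315×99) = -153/√31185 ≈ -153/176.5928 ≈ -0.8664

r ≈ -0.8664


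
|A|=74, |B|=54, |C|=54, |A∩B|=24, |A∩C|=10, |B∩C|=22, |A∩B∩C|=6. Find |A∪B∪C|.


|A∪B∪C| = 74+54+54-24-10-22+6 = 132

|A∪B∪C| = 132


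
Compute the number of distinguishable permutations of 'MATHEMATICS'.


Letters: 11, freq: {'M': 2, 'A': 2, 'T': 2, 'H': 1, 'E': 1, 'I': 1, 'C': 1, 'S': 1}
11!/(2!×2!×2!×1!×1!×1!×1!×1!) = 39916800/8 = 4989600

4989600


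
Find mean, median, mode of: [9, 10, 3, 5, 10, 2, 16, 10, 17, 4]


Sorted: [2, 3, 4, 5, 9, 10, 10, 10, 16, 17]
Mean = 86/10 = 43/5
Median = 19/2
Freq: {9: 1, 10: 3, 3: 1, 5: 1, 2: 1, 16: 1, 17: 1, 4: 1}
Mode: [10]

Mean=43/5, Median=19/2, Mode=10


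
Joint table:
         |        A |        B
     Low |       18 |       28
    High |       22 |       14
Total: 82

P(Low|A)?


P(Low|A) = 18/(18+22) = 18/40 = 9/20

P = 9/20 ≈ 45.00%


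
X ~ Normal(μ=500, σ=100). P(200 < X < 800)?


z₁=(200-500)/100=-3.0, z₂=(800-500)/100=3.0
P = Φ(3.0) - Φ(-3.0) = 0.998650 - 0.001350 = 0.997300 ≈ 0.9973

P(200 < X < 800) ≈ 0.9973


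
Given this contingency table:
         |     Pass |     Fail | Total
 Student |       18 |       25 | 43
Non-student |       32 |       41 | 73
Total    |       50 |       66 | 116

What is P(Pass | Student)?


P(Pass | Student) = 18/(18+25) = 18/43

P(Pass|Student) = 18/43 ≈ 41.86%


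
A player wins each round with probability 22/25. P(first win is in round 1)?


Geometric: P(X=1) = (1-p)^(k-1)×p = (3/25)^0×22/25 = 22/25

P(X=1) = 22/25 ≈ 88.00%


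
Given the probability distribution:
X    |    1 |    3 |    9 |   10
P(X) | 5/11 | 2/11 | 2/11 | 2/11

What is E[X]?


E[X] = Σ x·P(X=x)
= (1)×(5/11) + (3)×(2/11) + (9)×(2/11) + (10)×(2/11)
= 49/11

E[X] = 49/11


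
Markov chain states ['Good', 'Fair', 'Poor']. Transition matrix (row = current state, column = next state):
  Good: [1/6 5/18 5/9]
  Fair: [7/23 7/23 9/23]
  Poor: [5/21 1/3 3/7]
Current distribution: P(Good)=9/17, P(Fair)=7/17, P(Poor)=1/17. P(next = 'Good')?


P(next=Good) = Σᵢ P(now=i)×P(i→Good)
= 9/17×1/6 + 7/17×7/23 + 1/17×5/21
= 3/34 + 49/391 + 5/357 = 3737/16422

P = 3737/16422 ≈ 0.2276


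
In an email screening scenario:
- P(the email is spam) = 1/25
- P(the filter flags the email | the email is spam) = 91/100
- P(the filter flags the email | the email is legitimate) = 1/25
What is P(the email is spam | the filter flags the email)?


Using Bayes' theorem:
P(A|B) = P(B|A)·P(A) / P(B)

P(the filter flags the email) = 91/100 × 1/25 + 1/25 × 24/25
= 91/2500 + 24/625 = 187/2500

P(the email is spam|the filter flags the email) = (91/2500) / (187/2500) = 91/187

P(the email is spam|the filter flags the email) = 91/187 ≈ 48.66%


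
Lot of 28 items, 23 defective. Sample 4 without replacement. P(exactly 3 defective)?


Hypergeometric: C(23,3)×C(5,1)/C(28,4)
= 1771×5/20475 = 253/585

P(X=3) = 253/585 ≈ 43.25%


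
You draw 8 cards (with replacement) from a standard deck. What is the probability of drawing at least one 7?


P(not a 7) = 48/52 = 12/13
P(none in 8 draws) = (12/13)^8 = 429981696/815730721
P(≥1 7) = 1 - 429981696/815730721 = 385749025/815730721

P = 385749025/815730721 ≈ 47.29%


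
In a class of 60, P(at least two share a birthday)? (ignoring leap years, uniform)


P(all different) = Π(365-i)/365 for i=0..59
= 0.005877
P(match) = 1 - 0.005877 = 0.994123

P ≈ 0.9941 ≈ 99.41%


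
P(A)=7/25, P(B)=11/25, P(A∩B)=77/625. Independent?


P(A)×P(B) = 77/625
P(A∩B) = 77/625
Equal ✓ → Independent

Yes, independent


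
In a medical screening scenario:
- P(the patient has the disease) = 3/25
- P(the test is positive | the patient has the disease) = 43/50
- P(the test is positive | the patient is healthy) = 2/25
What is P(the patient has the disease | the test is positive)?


Using Bayes' theorem:
P(A|B) = P(B|A)·P(A) / P(B)

P(the test is positive) = 43/50 × 3/25 + 2/25 × 22/25
= 129/1250 + 44/625 = 217/1250

P(the patient has the disease|the test is positive) = (129/1250) / (217/1250) = 129/217

P(the patient has the disease|the test is positive) = 129/217 ≈ 59.45%


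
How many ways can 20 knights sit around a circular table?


Circular arrangements of 20 distinct objects: fix one position to break rotational symmetry.
(n-1)! = 19! = 121645100408832000

121645100408832000


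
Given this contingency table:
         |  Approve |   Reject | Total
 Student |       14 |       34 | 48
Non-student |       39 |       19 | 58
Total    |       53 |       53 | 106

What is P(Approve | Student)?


P(Approve | Student) = 14/(14+34) = 14/48 = 7/24

P(Approve|Student) = 7/24 ≈ 29.17%


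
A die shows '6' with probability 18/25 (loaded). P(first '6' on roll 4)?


Geometric: P(X=4) = (1-p)^(k-1)×p = (7/25)^3×18/25 = 6174/390625

P(X=4) = 6174/390625 ≈ 1.58%


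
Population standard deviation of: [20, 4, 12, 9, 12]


Mean = 57/5
  (20-57/5)²=1849/25
  (4-57/5)²=1369/25
  (12-57/5)²=9/25
  (9-57/5)²=144/25
  (12-57/5)²=9/25
Σ(x-μ)² = 676/5
σ² = (676/5)/5 = 676/25

σ = √(676/25) ≈ 5.2000


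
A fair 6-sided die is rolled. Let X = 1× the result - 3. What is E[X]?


E[die] = (1+6)/2 = 7/2
E[X] = 1×7/2 - 3 = 1/2

E[X] = 1/2


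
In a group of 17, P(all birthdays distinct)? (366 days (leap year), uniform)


P(all different) = Π(366-i)/366 for i=0..16
= (366/366)×(365/366)×...×(350/366)
= 0.685712

P ≈ 0.6857 ≈ 68.57%


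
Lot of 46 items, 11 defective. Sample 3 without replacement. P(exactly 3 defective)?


Hypergeometric: C(11,3)×C(35,0)/C(46,3)
= 165×1/15180 = 1/92

P(X=3) = 1/92 ≈ 1.09%


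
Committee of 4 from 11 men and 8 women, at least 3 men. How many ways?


Count by #men:
  3M,1W: C(11,3)×C(8,1)=1320
  4M,0W: C(11,4)×C(8,0)=330
Total = 1650

1650


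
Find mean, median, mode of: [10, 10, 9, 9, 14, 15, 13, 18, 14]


Sorted: [9, 9, 10, 10, 13, 14, 14, 15, 18]
Mean = 112/9
Median = 13
Freq: {10: 2, 9: 2, 14: 2, 15: 1, 13: 1, 18: 1}
Mode: [9, 10, 14]

Mean=112/9, Median=13, Mode=[9, 10, 14]


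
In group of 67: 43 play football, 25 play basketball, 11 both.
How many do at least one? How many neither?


|A∪B| = 43+25-11 = 57
Neither = 67-57 = 10

At least one: 57; Neither: 10


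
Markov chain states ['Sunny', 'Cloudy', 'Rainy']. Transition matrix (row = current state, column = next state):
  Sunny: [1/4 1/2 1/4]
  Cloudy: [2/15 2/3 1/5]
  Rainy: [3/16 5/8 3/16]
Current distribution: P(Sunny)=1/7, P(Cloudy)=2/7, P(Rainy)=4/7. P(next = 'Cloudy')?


P(next=Cloudy) = Σᵢ P(now=i)×P(i→Cloudy)
= 1/7×1/2 + 2/7×2/3 + 4/7×5/8
= 1/14 + 4/21 + 5/14 = 13/21

P = 13/21 ≈ 0.6190


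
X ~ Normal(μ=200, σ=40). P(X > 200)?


z = (200-200)/40 = 0.0
P(X > 200) = 1 - P(Z ≤ 0.0) = 1 - 0.5000 = 0.5000

P(X > 200) ≈ 0.5000


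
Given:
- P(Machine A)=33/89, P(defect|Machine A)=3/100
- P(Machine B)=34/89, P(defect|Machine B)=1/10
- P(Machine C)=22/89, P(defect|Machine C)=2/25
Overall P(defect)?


P(B) = Σ P(B|Aᵢ)×P(Aᵢ)
  3/100×33/89 = 99/8900
  1/10×34/89 = 17/445
  2/25×22/89 = 44/2225
Sum = 123/1780

P(defect) = 123/1780 ≈ 6.91%


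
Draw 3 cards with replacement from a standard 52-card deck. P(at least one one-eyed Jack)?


P(not a one-eyed Jack) = 50/52 = 25/26
P(none in 3 draws) = (25/26)^3 = 15625/17576
P(≥1 one-eyed Jack) = 1 - 15625/17576 = 1951/17576

P = 1951/17576 ≈ 11.10%


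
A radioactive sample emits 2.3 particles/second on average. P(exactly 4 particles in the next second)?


Poisson(λ=2.3): P(X=4) = e^(-λ)×λ^k/k!
= e^(-2.3) × 2.3^4 / 4!
≈ 0.1002588437 × 27.9841 / 24 ≈ 0.116902

P(X=4) ≈ 0.116902 ≈ 11.69%


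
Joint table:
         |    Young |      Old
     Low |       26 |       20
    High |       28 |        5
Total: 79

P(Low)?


P(Low) = (26+20)/79 = 46/79

P(Low) = 46/79 ≈ 58.23%


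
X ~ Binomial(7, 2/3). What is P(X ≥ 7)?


P(X ≥ 7) = Σ P(X=i) for i=7..7
P(X=7) = 128/2187
Sum = 128/2187

P(X ≥ 7) = 128/2187 ≈ 5.85%


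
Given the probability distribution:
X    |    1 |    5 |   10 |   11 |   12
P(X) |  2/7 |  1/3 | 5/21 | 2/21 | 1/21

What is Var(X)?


E[X] = 125/21
E[X²] = 1067/21
Var(X) = E[X²] - (E[X])² = 1067/21 - 15625/441 = 6782/441

Var(X) = 6782/441 ≈ 15.3787


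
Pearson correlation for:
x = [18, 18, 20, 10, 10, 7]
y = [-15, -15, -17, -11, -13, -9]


n=6, Σx=83, Σy=-80, Σxy=-1183, Σx²=1297, Σy²=1110
r = (6×(-1183) - 83×(-80))/√((6×1297 - 83²)(6×1110 - (-80)²))
= -458/√(893×260) = -458/√232180 ≈ -458/481.8506 ≈ -0.9505

r ≈ -0.9505


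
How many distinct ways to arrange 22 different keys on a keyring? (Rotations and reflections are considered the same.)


Free circular arrangements: rotations and reflections both identified.
(n-1)!/2 = 21!/2 = 51090942171709440000/2 = 25545471085854720000

25545471085854720000


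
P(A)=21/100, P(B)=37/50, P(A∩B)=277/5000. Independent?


P(A)×P(B) = 777/5000
P(A∩B) = 277/5000
Not equal → NOT independent

No, not independent


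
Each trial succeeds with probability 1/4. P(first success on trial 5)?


Geometric: P(X=5) = (1-p)^(k-1)×p = (3/4)^4×1/4 = 81/1024

P(X=5) = 81/1024 ≈ 7.91%


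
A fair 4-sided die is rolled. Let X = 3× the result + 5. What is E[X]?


E[die] = (1+4)/2 = 5/2
E[X] = 3×5/2 + 5 = 25/2

E[X] = 25/2


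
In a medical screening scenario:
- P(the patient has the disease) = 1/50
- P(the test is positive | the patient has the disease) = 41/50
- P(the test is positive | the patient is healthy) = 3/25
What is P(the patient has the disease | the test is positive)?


Using Bayes' theorem:
P(A|B) = P(B|A)·P(A) / P(B)

P(the test is positive) = 41/50 × 1/50 + 3/25 × 49/50
= 41/2500 + 147/1250 = 67/500

P(the patient has the disease|the test is positive) = (41/2500) / (67/500) = 41/335

P(the patient has the disease|the test is positive) = 41/335 ≈ 12.24%


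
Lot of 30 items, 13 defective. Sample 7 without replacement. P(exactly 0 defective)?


Hypergeometric: C(13,0)×C(17,7)/C(30,7)
= 1×19448/2035800 = 187/19575

P(X=0) = 187/19575 ≈ 0.96%


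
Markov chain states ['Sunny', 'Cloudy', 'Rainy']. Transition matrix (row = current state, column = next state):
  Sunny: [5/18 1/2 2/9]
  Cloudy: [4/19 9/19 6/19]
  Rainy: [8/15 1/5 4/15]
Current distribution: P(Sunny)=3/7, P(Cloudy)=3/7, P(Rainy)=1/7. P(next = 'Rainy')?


P(next=Rainy) = Σᵢ P(now=i)×P(i→Rainy)
= 3/7×2/9 + 3/7×6/19 + 1/7×4/15
= 2/21 + 18/133 + 4/105 = 536/1995

P = 536/1995 ≈ 0.2687


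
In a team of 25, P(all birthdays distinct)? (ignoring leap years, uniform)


P(all different) = Π(365-i)/365 for i=0..24
= (365/365)×(364/365)×...×(341/365)
= 0.431300

P ≈ 0.4313 ≈ 43.13%


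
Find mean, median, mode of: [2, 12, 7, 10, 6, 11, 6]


Sorted: [2, 6, 6, 7, 10, 11, 12]
Mean = 54/7
Median = 7
Freq: {2: 1, 12: 1, 7: 1, 10: 1, 6: 2, 11: 1}
Mode: [6]

Mean=54/7, Median=7, Mode=6


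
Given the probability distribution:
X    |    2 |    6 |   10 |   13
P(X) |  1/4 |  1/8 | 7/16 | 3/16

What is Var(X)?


E[X] = 129/16
E[X²] = 1295/16
Var(X) = E[X²] - (E[X])² = 1295/16 - 16641/256 = 4079/256

Var(X) = 4079/256 ≈ 15.9336


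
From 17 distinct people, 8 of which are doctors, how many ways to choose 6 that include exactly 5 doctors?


Choose 5 of the 8 doctors and 1 of the other 9 people:
C(8,5)×C(9,1) = 56×9 = 504

504


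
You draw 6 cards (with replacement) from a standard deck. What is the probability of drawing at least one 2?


P(not a 2) = 48/52 = 12/13
P(none in 6 draws) = (12/13)^6 = 2985984/4826809
P(≥1 2) = 1 - 2985984/4826809 = 1840825/4826809

P = 1840825/4826809 ≈ 38.14%


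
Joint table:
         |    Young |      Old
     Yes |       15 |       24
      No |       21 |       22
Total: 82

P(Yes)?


P(Yes) = (15+24)/82 = 39/82

P(Yes) = 39/82 ≈ 47.56%


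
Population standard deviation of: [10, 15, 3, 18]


Mean = 46/4 = 23/2
  (10-23/2)²=9/4
  (15-23/2)²=49/4
  (3-23/2)²=289/4
  (18-23/2)²=169/4
Σ(x-μ)² = 129
σ² = 129/4

σ = √(129/4) ≈ 5.6789


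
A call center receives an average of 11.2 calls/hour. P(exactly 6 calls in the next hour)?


Poisson(λ=11.2): P(X=6) = e^(-λ)×λ^k/k!
= e^(-11.2) × 11.2^6 / 6!
≈ 1.367419607e-05 × 1973822.68518 / 720 ≈ 0.037487

P(X=6) ≈ 0.037487 ≈ 3.75%


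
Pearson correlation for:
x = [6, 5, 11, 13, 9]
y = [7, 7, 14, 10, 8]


n=5, Σx=44, Σy=46, Σxy=433, Σx²=432, Σy²=458
r = (5×433 - 44×46)/√((5×432 - 44²)(5×458 - 46²))
= 141/√(224×174) = 141/√38976 ≈ 141/197.4234 ≈ 0.7142

r ≈ 0.7142


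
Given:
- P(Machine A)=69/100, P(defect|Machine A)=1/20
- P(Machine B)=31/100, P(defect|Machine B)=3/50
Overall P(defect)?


P(B) = Σ P(B|Aᵢ)×P(Aᵢ)
  1/20×69/100 = 69/2000
  3/50×31/100 = 93/5000
Sum = 531/10000

P(defect) = 531/10000 ≈ 5.31%


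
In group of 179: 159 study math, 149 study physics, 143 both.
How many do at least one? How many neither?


|A∪B| = 159+149-143 = 165
Neither = 179-165 = 14

At least one: 165; Neither: 14


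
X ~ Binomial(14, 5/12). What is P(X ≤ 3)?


P(X ≤ 3) = Σ P(X=i) for i=0..3
P(X=0) = 678223072849/1283918464548864
P(X=1) = 3391115364245/641959232274432
P(X=2) = 31488928382275/1283918464548864
P(X=3) = 22492091701625/320979616137216
Sum = 64458874495057/641959232274432

P(X ≤ 3) = 64458874495057/641959232274432 ≈ 10.04%


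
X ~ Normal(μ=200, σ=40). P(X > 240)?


z = (240-200)/40 = 1.0
P(X > 240) = 1 - P(Z ≤ 1.0) = 1 - 0.8413 = 0.1587

P(X > 240) ≈ 0.1587


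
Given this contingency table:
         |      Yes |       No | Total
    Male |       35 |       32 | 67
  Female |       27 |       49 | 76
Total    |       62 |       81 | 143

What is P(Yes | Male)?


P(Yes | Male) = 35/(35+32) = 35/67

P(Yes|Male) = 35/67 ≈ 52.24%


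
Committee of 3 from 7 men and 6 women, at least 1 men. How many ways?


Count by #men:
  1M,2W: C(7,1)×C(6,2)=105
  2M,1W: C(7,2)×C(6,1)=126
  3M,0W: C(7,3)×C(6,0)=35
Total = 266

266


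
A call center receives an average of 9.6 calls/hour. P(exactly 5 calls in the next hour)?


Poisson(λ=9.6): P(X=5) = e^(-λ)×λ^k/k!
= e^(-9.6) × 9.6^5 / 5!
≈ 6.772873649e-05 × 81537.26976 / 120 ≈ 0.046020

P(X=5) ≈ 0.046020 ≈ 4.60%


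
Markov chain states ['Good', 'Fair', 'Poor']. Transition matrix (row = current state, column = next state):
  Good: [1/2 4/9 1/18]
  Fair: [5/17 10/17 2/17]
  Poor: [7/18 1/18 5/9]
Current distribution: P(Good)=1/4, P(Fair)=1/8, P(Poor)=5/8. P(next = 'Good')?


P(next=Good) = Σᵢ P(now=i)×P(i→Good)
= 1/4×1/2 + 1/8×5/17 + 5/8×7/18
= 1/8 + 5/136 + 35/144 = 991/2448

P = 991/2448 ≈ 0.4048


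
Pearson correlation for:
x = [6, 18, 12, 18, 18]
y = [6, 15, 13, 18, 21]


n=5, Σx=72, Σy=73, Σxy=1164, Σx²=1152, Σy²=1195
r = (5×1164 - 72×73)/√((5×1152 - 72²)(5×1195 - 73²))
= 564/√(576×646) = 564/√372096 ≈ 564/609.9967 ≈ 0.9246

r ≈ 0.9246


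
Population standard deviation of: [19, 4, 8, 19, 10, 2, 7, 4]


Mean = 73/8
  (19-73/8)²=6241/64
  (4-73/8)²=1681/64
  (8-73/8)²=81/64
  (19-73/8)²=6241/64
  (10-73/8)²=49/64
  (2-73/8)²=3249/64
  (7-73/8)²=289/64
  (4-73/8)²=1681/64
Σ(x-μ)² = 2439/8
σ² = (2439/8)/8 = 2439/64

σ = √(2439/64) ≈ 6.1733


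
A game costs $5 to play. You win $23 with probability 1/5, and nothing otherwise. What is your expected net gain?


E[gain] = (23-5)×1/5 + (-5)×4/5
= 18/5 - 4 = -2/5

Expected net gain = $-2/5 ≈ $-0.40


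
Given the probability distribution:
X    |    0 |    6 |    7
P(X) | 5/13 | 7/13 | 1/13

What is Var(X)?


E[X] = 49/13
E[X²] = 301/13
Var(X) = E[X²] - (E[X])² = 301/13 - 2401/169 = 1512/169

Var(X) = 1512/169 ≈ 8.9467


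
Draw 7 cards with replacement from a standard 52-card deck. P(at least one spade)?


P(not a spade) = 39/52 = 3/4
P(none in 7 draws) = (3/4)^7 = 2187/16384
P(≥1 spade) = 1 - 2187/16384 = 14197/16384

P = 14197/16384 ≈ 86.65%


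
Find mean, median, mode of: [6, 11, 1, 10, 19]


Sorted: [1, 6, 10, 11, 19]
Mean = 47/5
Median = 10
Freq: {6: 1, 11: 1, 1: 1, 10: 1, 19: 1}
Mode: No mode

Mean=47/5, Median=10, Mode=No mode


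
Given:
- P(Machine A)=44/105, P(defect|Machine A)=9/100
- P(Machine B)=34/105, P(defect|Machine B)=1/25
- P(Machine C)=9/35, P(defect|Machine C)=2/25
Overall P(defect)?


P(B) = Σ P(B|Aᵢ)×P(Aᵢ)
  9/100×44/105 = 33/875
  1/25×34/105 = 34/2625
  2/25×9/35 = 18/875
Sum = 187/2625

P(defect) = 187/2625 ≈ 7.12%


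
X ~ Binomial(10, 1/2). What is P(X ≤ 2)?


P(X ≤ 2) = Σ P(X=i) for i=0..2
P(X=0) = 1/1024
P(X=1) = 5/512
P(X=2) = 45/1024
Sum = 7/128

P(X ≤ 2) = 7/128 ≈ 5.47%


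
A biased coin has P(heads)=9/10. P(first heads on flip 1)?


Geometric: P(X=1) = (1-p)^(k-1)×p = (1/10)^0×9/10 = 9/10

P(X=1) = 9/10 ≈ 90.00%


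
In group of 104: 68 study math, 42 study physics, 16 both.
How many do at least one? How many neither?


|A∪B| = 68+42-16 = 94
Neither = 104-94 = 10

At least one: 94; Neither: 10


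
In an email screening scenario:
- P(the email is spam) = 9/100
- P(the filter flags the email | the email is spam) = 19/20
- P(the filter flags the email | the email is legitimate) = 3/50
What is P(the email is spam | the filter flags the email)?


Using Bayes' theorem:
P(A|B) = P(B|A)·P(A) / P(B)

P(the filter flags the email) = 19/20 × 9/100 + 3/50 × 91/100
= 171/2000 + 273/5000 = 1401/10000

P(the email is spam|the filter flags the email) = (171/2000) / (1401/10000) = 285/467

P(the email is spam|the filter flags the email) = 285/467 ≈ 61.03%


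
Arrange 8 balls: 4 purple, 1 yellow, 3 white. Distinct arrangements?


8!/(4!×1!×3!) = 280

280


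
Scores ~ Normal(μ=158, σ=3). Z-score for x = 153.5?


z = (x - μ)/σ = (153.5 - 158)/3 = -1.5

z = -1.5


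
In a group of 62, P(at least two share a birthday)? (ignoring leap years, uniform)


P(all different) = Π(365-i)/365 for i=0..61
= 0.004090
P(match) = 1 - 0.004090 = 0.995910

P ≈ 0.9959 ≈ 99.59%


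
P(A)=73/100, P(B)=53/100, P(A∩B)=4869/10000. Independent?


P(A)×P(B) = 3869/10000
P(A∩B) = 4869/10000
Not equal → NOT independent

No, not independent


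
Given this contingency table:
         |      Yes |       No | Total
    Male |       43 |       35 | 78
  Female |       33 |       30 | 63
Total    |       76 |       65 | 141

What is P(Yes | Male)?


P(Yes | Male) = 43/(43+35) = 43/78

P(Yes|Male) = 43/78 ≈ 55.13%


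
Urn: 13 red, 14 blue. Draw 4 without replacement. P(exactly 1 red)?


Hypergeometric: C(13,1)×C(14,3)/C(27,4)
= 13×364/17550 = 182/675

P(X=1) = 182/675 ≈ 26.96%


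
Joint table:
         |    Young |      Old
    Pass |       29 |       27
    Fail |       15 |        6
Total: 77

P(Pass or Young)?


P(Pass∨Young) = P(Pass) + P(Young) - P(Pass∧Young)
= (56 + 44 - 29)/77 = 71/77

P = 71/77 ≈ 92.21%


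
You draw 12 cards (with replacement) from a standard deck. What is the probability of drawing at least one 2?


P(not a 2) = 48/52 = 12/13
P(none in 12 draws) = (12/13)^12 = 8916100448256/23298085122481
P(≥1 2) = 1 - 8916100448256/23298085122481 = 14381984674225/23298085122481

P = 14381984674225/23298085122481 ≈ 61.73%


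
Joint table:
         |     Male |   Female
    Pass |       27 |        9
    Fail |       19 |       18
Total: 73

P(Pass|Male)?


P(Pass|Male) = 27/(27+19) = 27/46

P = 27/46 ≈ 58.70%


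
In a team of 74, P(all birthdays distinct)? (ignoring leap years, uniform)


P(all different) = Π(365-i)/365 for i=0..73
= (365/365)×(364/365)×...×(292/365)
= 0.000351

P ≈ 0.0004 ≈ 0.04%
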